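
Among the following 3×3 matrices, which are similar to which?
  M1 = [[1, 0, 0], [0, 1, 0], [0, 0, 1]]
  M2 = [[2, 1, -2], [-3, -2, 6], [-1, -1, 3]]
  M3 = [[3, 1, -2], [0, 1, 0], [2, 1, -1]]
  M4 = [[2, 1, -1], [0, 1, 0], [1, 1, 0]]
2 classes: {M1}, {M2, M3, M4}

Characteristic polynomials: χ_{M1} = (x - 1)^3, χ_{M2} = (x - 1)^3, χ_{M3} = (x - 1)^3, χ_{M4} = (x - 1)^3.

{M1}: invariant factors x - 1, x - 1, x - 1.

{M2, M3, M4}: invariant factors x - 1, (x - 1)^2.

Matrices are similar if and only if their invariant-factor lists agree; the partition into similarity classes is {M1}, {M2, M3, M4}.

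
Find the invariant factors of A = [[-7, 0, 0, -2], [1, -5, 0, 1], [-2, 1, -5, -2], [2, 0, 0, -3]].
The Jordan structure of A has elementary divisors (x + 5)^3, (x + 5). Arranging the block sizes at each eigenvalue in decreasing order and taking row products gives the invariant factors.

Invariant factors (smallest first, each dividing the next): x + 5, (x + 5)^3.

Check: the last factor (x + 5)^3 is the minimal polynomial, and the product (x + 5)^4 is the characteristic polynomial.

x + 5, (x + 5)^3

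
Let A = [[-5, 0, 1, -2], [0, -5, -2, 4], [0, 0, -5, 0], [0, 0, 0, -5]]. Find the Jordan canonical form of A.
J = [[-5, 1, 0, 0], [0, -5, 0, 0], [0, 0, -5, 0], [0, 0, 0, -5]]

The characteristic polynomial is det(xI - A) = (x + 5)^4, so the eigenvalues are -5 (algebraic multiplicity 4).

For λ = -5: rank(A + 5I) = 1, rank((A + 5I)^2) = 0. The eigenspace has dimension 4 - 1 = 3, so there are 3 Jordan blocks; the rank sequence gives block sizes [2, 1, 1].

Assembling the blocks gives the Jordan form J above.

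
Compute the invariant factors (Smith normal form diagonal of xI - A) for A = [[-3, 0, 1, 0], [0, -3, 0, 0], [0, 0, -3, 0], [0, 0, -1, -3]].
The Jordan structure of A has elementary divisors (x + 3)^2, (x + 3), (x + 3). Arranging the block sizes at each eigenvalue in decreasing order and taking row products gives the invariant factors.

Invariant factors (smallest first, each dividing the next): x + 3, x + 3, (x + 3)^2.

Check: the last factor (x + 3)^2 is the minimal polynomial, and the product (x + 3)^4 is the characteristic polynomial.

x + 3, x + 3, (x + 3)^2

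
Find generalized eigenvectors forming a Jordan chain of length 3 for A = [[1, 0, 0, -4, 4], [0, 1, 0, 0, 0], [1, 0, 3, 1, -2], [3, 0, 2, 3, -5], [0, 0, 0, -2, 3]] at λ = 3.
v_1 = [[2, 0, 0, 0, 1]]^T, v_2 = [[0, 0, 0, 1, 0]]^T, v_3 = [[-4, 0, 1, 0, -2]]^T

We seek v_1 ∈ ker((A - 3I)^3) \ ker((A - 3I)^2), then set v_{i+1} = (A - 3I) v_i.

One such chain is v_1 = [[2, 0, 0, 0, 1]]^T, v_2 = [[0, 0, 0, 1, 0]]^T, v_3 = [[-4, 0, 1, 0, -2]]^T. Check: (A - 3I) v_3 = [[0, 0, 0, 0, 0]]^T = 0.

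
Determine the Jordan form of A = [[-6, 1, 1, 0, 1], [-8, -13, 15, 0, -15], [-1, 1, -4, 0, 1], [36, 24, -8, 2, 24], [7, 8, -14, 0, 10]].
J = [[-5, 1, 0, 0, 0], [0, -5, 1, 0, 0], [0, 0, -5, 0, 0], [0, 0, 0, 2, 0], [0, 0, 0, 0, 2]]

The characteristic polynomial is det(xI - A) = (x - 2)^2(x + 5)^3, so the eigenvalues are -5 (algebraic multiplicity 3), 2 (algebraic multiplicity 2).

For λ = -5: rank(A + 5I) = 4, rank((A + 5I)^2) = 3, rank((A + 5I)^3) = 2. The eigenspace has dimension 5 - 4 = 1, so there is 1 Jordan block; the rank sequence gives block sizes [3].

For λ = 2: rank(A - 2I) = 3. The eigenspace has dimension 5 - 3 = 2, so there are 2 Jordan blocks; the rank sequence gives block sizes [1, 1].

Assembling the blocks gives the Jordan form J above.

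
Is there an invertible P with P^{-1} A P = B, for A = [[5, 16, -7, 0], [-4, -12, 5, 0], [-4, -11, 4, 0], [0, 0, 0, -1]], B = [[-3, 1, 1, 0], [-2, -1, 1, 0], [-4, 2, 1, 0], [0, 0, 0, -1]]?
Two matrices over a field are similar if and only if they have the same invariant factors.

Both A and B have characteristic polynomial (x + 1)^4 and minimal polynomial (x + 1)^3. Computing further, both have invariant factors x + 1, (x + 1)^3. Hence A and B are similar.

Yes.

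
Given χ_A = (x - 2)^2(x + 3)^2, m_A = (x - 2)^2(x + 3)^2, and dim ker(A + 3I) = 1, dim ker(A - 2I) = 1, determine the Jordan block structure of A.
λ = -3: algebraic multiplicity 2 (exponent in χ_A), largest block size 2 (exponent in m_A), 1 block (geometric multiplicity). This forces block sizes [2].
λ = 2: algebraic multiplicity 2 (exponent in χ_A), largest block size 2 (exponent in m_A), 1 block (geometric multiplicity). This forces block sizes [2].

Jordan blocks: (-3, 2), (2, 2)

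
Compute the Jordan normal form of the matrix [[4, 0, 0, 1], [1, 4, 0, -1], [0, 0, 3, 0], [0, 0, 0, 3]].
The characteristic polynomial is det(xI - A) = (x - 4)^2(x - 3)^2, so the eigenvalues are 3 (algebraic multiplicity 2), 4 (algebraic multiplicity 2).

For λ = 3: rank(A - 3I) = 2. The eigenspace has dimension 4 - 2 = 2, so there are 2 Jordan blocks; the rank sequence gives block sizes [1, 1].

For λ = 4: rank(A - 4I) = 3, rank((A - 4I)^2) = 2. The eigenspace has dimension 4 - 3 = 1, so there is 1 Jordan block; the rank sequence gives block sizes [2].

Assembling the blocks gives the Jordan form J above.

J = [[3, 0, 0, 0], [0, 3, 0, 0], [0, 0, 4, 1], [0, 0, 0, 4]]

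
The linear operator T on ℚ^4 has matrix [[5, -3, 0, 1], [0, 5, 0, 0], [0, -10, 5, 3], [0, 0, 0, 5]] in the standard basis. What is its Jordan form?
J = [[5, 1, 0, 0], [0, 5, 0, 0], [0, 0, 5, 1], [0, 0, 0, 5]]

The characteristic polynomial is det(xI - A) = (x - 5)^4, so the eigenvalues are 5 (algebraic multiplicity 4).

For λ = 5: rank(A - 5I) = 2, rank((A - 5I)^2) = 0. The eigenspace has dimension 4 - 2 = 2, so there are 2 Jordan blocks; the rank sequence gives block sizes [2, 2].

Assembling the blocks gives the Jordan form J above.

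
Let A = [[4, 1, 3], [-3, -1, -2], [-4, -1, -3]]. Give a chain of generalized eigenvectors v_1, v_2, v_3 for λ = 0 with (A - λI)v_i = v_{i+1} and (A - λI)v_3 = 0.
We seek v_1 ∈ ker(A^3) \ ker(A^2), then set v_{i+1} = A v_i.

One such chain is v_1 = [[0, -3, 1]]^T, v_2 = [[0, 1, 0]]^T, v_3 = [[1, -1, -1]]^T. Check: A v_3 = [[0, 0, 0]]^T = 0.

v_1 = [[0, -3, 1]]^T, v_2 = [[0, 1, 0]]^T, v_3 = [[1, -1, -1]]^T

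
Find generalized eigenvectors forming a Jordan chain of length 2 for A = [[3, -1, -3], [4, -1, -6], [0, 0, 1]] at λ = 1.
v_1 = [[-2, 1, -2]]^T, v_2 = [[1, 2, 0]]^T

We seek v_1 ∈ ker((A - I)^2) \ ker(A - I), then set v_{i+1} = (A - I) v_i.

One such chain is v_1 = [[-2, 1, -2]]^T, v_2 = [[1, 2, 0]]^T. Check: (A - I) v_2 = [[0, 0, 0]]^T = 0.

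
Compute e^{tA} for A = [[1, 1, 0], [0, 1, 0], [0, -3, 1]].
e^{tA} = [[e^{t}, t*e^{t}, 0], [0, e^{t}, 0], [0, -3*t*e^{t}, e^{t}]]

A has Jordan form J = [[1, 1, 0], [0, 1, 0], [0, 0, 1]] with A = PJP^{-1}, so e^{tA} = P e^{tJ} P^{-1}.

For a Jordan block J_k(λ), e^{tJ_k(λ)} = e^{λt} · (I + tN + t^2 N^2/2! + ... + t^{k-1} N^{k-1}/(k-1)!) where N is the nilpotent superdiagonal part.

Assembling the blocks and conjugating back gives the entries of e^{tA} as shown above.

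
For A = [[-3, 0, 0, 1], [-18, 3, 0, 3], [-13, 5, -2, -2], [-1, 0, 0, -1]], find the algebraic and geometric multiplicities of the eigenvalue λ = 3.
The characteristic polynomial is (x - 3)(x + 2)^3, so the factor x - 3 appears with exponent 1: the algebraic multiplicity is 1.

rank(A - 3I) = 3, so the eigenspace has dimension 4 - 3 = 1: the geometric multiplicity is 1.

algebraic multiplicity 1, geometric multiplicity 1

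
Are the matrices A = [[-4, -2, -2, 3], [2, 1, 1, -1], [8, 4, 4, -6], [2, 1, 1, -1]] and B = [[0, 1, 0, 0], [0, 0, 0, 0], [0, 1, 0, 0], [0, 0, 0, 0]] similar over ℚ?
Both have characteristic polynomial x^4, but the minimal polynomial of A is x^3 while the minimal polynomial of B is x^2. The minimal polynomial is a similarity invariant, so A and B are not similar.

No.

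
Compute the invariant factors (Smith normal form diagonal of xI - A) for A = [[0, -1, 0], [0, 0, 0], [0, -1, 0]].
The Jordan structure of A has elementary divisors x^2, x. Arranging the block sizes at each eigenvalue in decreasing order and taking row products gives the invariant factors.

Invariant factors (smallest first, each dividing the next): x, x^2.

Check: the last factor x^2 is the minimal polynomial, and the product x^3 is the characteristic polynomial.

x, x^2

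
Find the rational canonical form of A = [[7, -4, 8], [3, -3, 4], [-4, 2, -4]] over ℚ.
The invariant factors of A (the non-unit diagonal entries of the Smith normal form of xI - A over ℚ[x]) are x^3 - x + 4, each dividing the next. The characteristic polynomial is their product, x^3 - x + 4.

The rational canonical form is the block-diagonal matrix of companion matrices C(f_i):
R = [[0, 0, -4], [1, 0, 1], [0, 1, 0]].

Note the characteristic polynomial does not split into linear factors over ℚ, so A has no Jordan form over ℚ; the rational canonical form exists over any field.

R = [[0, 0, -4], [1, 0, 1], [0, 1, 0]]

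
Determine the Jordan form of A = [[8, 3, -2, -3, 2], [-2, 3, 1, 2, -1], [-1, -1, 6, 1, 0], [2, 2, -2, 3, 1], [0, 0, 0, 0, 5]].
J = [[5, 1, 0, 0, 0], [0, 5, 1, 0, 0], [0, 0, 5, 0, 0], [0, 0, 0, 5, 1], [0, 0, 0, 0, 5]]

The characteristic polynomial is det(xI - A) = (x - 5)^5, so the eigenvalues are 5 (algebraic multiplicity 5).

For λ = 5: rank(A - 5I) = 3, rank((A - 5I)^2) = 1, rank((A - 5I)^3) = 0. The eigenspace has dimension 5 - 3 = 2, so there are 2 Jordan blocks; the rank sequence gives block sizes [3, 2].

Assembling the blocks gives the Jordan form J above.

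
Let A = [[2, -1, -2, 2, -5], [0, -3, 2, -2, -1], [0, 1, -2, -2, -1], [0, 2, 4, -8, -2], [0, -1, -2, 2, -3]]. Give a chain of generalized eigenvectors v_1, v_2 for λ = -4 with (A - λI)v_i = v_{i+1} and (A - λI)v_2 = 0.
v_1 = [[-2, 1, 2, 4, -2]]^T, v_2 = [[1, -1, -1, -2, 1]]^T

We seek v_1 ∈ ker((A + 4I)^2) \ ker(A + 4I), then set v_{i+1} = (A + 4I) v_i.

One such chain is v_1 = [[-2, 1, 2, 4, -2]]^T, v_2 = [[1, -1, -1, -2, 1]]^T. Check: (A + 4I) v_2 = [[0, 0, 0, 0, 0]]^T = 0.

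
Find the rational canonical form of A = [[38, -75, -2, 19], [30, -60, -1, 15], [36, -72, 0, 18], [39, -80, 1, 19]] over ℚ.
R = [[0, 0, 0, -18], [1, 0, 0, 15], [0, 1, 0, 7], [0, 0, 1, -3]]

The invariant factors of A (the non-unit diagonal entries of the Smith normal form of xI - A over ℚ[x]) are (x - 2)(x - 1)(x + 3)^2, each dividing the next. The characteristic polynomial is their product, (x - 2)(x - 1)(x + 3)^2.

The rational canonical form is the block-diagonal matrix of companion matrices C(f_i):
R = [[0, 0, 0, -18], [1, 0, 0, 15], [0, 1, 0, 7], [0, 0, 1, -3]].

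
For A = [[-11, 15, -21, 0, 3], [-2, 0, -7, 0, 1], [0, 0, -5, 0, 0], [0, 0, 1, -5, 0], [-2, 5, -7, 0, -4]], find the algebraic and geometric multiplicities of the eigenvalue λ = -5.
algebraic multiplicity 5, geometric multiplicity 3

The characteristic polynomial is (x + 5)^5, so the factor x + 5 appears with exponent 5: the algebraic multiplicity is 5.

rank(A + 5I) = 2, so the eigenspace has dimension 5 - 2 = 3: the geometric multiplicity is 3.

Since 3 < 5, A is not diagonalizable.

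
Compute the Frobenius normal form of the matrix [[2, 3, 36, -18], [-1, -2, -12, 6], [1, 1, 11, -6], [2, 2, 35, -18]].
R = [[-1, 0, 0, 0], [0, 0, 0, 0], [0, 1, 0, -5], [0, 0, 1, -6]]

The invariant factors of A (the non-unit diagonal entries of the Smith normal form of xI - A over ℚ[x]) are x + 1, x(x + 1)(x + 5), each dividing the next. The characteristic polynomial is their product, x(x + 1)^2(x + 5).

The rational canonical form is the block-diagonal matrix of companion matrices C(f_i):
R = [[-1, 0, 0, 0], [0, 0, 0, 0], [0, 1, 0, -5], [0, 0, 1, -6]].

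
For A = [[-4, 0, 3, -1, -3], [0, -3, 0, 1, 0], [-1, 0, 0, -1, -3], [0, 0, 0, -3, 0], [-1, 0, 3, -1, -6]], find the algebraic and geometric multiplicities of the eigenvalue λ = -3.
algebraic multiplicity 4, geometric multiplicity 3

The characteristic polynomial is (x + 3)^4(x + 4), so the factor x + 3 appears with exponent 4: the algebraic multiplicity is 4.

rank(A + 3I) = 2, so the eigenspace has dimension 5 - 2 = 3: the geometric multiplicity is 3.

Since 3 < 4, A is not diagonalizable.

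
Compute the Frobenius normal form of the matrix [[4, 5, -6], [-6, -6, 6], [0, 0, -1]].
The invariant factors of A (the non-unit diagonal entries of the Smith normal form of xI - A over ℚ[x]) are (x + 1)(x^2 + 2x + 6), each dividing the next. The characteristic polynomial is their product, (x + 1)(x^2 + 2x + 6).

The rational canonical form is the block-diagonal matrix of companion matrices C(f_i):
R = [[0, 0, -6], [1, 0, -8], [0, 1, -3]].

Note the characteristic polynomial does not split into linear factors over ℚ, so A has no Jordan form over ℚ; the rational canonical form exists over any field.

R = [[0, 0, -6], [1, 0, -8], [0, 1, -3]]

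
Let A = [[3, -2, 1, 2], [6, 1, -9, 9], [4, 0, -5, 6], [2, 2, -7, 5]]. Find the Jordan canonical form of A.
The characteristic polynomial is det(xI - A) = (x - 1)^4, so the eigenvalues are 1 (algebraic multiplicity 4).

For λ = 1: rank(A - I) = 2, rank((A - I)^2) = 1, rank((A - I)^3) = 0. The eigenspace has dimension 4 - 2 = 2, so there are 2 Jordan blocks; the rank sequence gives block sizes [3, 1].

Assembling the blocks gives the Jordan form J above.

J = [[1, 1, 0, 0], [0, 1, 1, 0], [0, 0, 1, 0], [0, 0, 0, 1]]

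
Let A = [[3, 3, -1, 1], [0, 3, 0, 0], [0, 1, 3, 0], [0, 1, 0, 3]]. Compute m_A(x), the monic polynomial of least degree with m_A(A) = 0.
m_A(x) = (x - 3)^2

The characteristic polynomial factors as (x - 3)^4. The minimal polynomial is ∏(x - λ)^{k_λ} where k_λ is the size of the largest Jordan block at λ.

For λ = 3: rank(A - 3I) = 2, and the largest Jordan block has size 2 (the smallest k with rank((A - 3I)^k) = rank((A - 3I)^(k+1))).

So m_A(x) = (x - 3)^2.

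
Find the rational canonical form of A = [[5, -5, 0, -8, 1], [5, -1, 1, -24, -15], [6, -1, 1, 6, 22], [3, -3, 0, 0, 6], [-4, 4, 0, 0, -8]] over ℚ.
R = [[0, 0, 0, 0, 0], [1, 0, 0, 0, -12], [0, 1, 0, 0, -7], [0, 0, 1, 0, -1], [0, 0, 0, 1, -3]]

The invariant factors of A (the non-unit diagonal entries of the Smith normal form of xI - A over ℚ[x]) are x(x + 3)(x^3 + x + 4), each dividing the next. The characteristic polynomial is their product, x(x + 3)(x^3 + x + 4).

The rational canonical form is the block-diagonal matrix of companion matrices C(f_i):
R = [[0, 0, 0, 0, 0], [1, 0, 0, 0, -12], [0, 1, 0, 0, -7], [0, 0, 1, 0, -1], [0, 0, 0, 1, -3]].

Note the characteristic polynomial does not split into linear factors over ℚ, so A has no Jordan form over ℚ; the rational canonical form exists over any field.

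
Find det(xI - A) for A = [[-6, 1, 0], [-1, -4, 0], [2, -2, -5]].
xI - A = [[x + 6, -1, 0], [1, x + 4, 0], [-2, 2, x + 5]].

Expanding det(xI - A) along the first row:
det(xI - A) = + (x + 6)·det([[x + 4, 0], [2, x + 5]]) - (-1)·det([[1, 0], [-2, x + 5]]) + (0)·det([[1, x + 4], [-2, 2]]).

Evaluating gives χ_A(x) = x^3 + 15x^2 + 75x + 125 = (x + 5)^3.

χ_A(x) = (x + 5)^3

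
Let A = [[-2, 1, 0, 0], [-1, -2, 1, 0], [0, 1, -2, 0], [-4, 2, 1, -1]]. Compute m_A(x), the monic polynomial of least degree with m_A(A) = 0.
m_A(x) = (x + 1)(x + 2)^3

The characteristic polynomial factors as (x + 1)(x + 2)^3. The minimal polynomial is ∏(x - λ)^{k_λ} where k_λ is the size of the largest Jordan block at λ.

For λ = -2: rank(A + 2I) = 3, and the largest Jordan block has size 3 (the smallest k with rank((A + 2I)^k) = rank((A + 2I)^(k+1))).
For λ = -1: rank(A + I) = 3, and the largest Jordan block has size 1 (the smallest k with rank((A + I)^k) = rank((A + I)^(k+1))).

So m_A(x) = (x + 1)(x + 2)^3.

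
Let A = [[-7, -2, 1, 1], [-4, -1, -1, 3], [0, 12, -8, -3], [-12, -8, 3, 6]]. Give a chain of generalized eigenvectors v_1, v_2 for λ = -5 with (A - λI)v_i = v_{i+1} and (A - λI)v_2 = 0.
We seek v_1 ∈ ker((A + 5I)^2) \ ker(A + 5I), then set v_{i+1} = (A + 5I) v_i.

One such chain is v_1 = [[0, 1, 3, 0]]^T, v_2 = [[1, 1, 3, 1]]^T. Check: (A + 5I) v_2 = [[0, 0, 0, 0]]^T = 0.

v_1 = [[0, 1, 3, 0]]^T, v_2 = [[1, 1, 3, 1]]^T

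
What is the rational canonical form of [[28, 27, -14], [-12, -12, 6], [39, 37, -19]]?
The invariant factors of A (the non-unit diagonal entries of the Smith normal form of xI - A over ℚ[x]) are (x + 1)(x^2 + 2x + 6), each dividing the next. The characteristic polynomial is their product, (x + 1)(x^2 + 2x + 6).

The rational canonical form is the block-diagonal matrix of companion matrices C(f_i):
R = [[0, 0, -6], [1, 0, -8], [0, 1, -3]].

Note the characteristic polynomial does not split into linear factors over ℚ, so A has no Jordan form over ℚ; the rational canonical form exists over any field.

R = [[0, 0, -6], [1, 0, -8], [0, 1, -3]]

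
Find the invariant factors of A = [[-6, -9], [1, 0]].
(x + 3)^2

The Jordan structure of A has elementary divisors (x + 3)^2. Arranging the block sizes at each eigenvalue in decreasing order and taking row products gives the invariant factors.

Invariant factors (smallest first, each dividing the next): (x + 3)^2.

Check: the last factor (x + 3)^2 is the minimal polynomial, and the product (x + 3)^2 is the characteristic polynomial.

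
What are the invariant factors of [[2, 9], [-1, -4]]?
The Jordan structure of A has elementary divisors (x + 1)^2. Arranging the block sizes at each eigenvalue in decreasing order and taking row products gives the invariant factors.

Invariant factors (smallest first, each dividing the next): (x + 1)^2.

Check: the last factor (x + 1)^2 is the minimal polynomial, and the product (x + 1)^2 is the characteristic polynomial.

(x + 1)^2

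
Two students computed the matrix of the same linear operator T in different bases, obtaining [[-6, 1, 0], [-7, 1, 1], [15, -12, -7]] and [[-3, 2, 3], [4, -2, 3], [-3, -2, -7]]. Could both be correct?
Yes.

Two matrices over a field are similar if and only if they have the same invariant factors.

Both A and B have characteristic polynomial (x + 4)^3 and minimal polynomial (x + 4)^3. Computing further, both have invariant factors (x + 4)^3. Hence A and B are similar.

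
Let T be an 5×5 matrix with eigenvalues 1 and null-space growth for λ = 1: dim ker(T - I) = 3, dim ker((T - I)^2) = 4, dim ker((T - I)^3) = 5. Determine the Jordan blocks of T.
Jordan blocks: (1, 3), (1, 1), (1, 1)

λ = 1: successive nullity increments [3, 1, 1] count blocks of size ≥ k; block sizes are [3, 1, 1].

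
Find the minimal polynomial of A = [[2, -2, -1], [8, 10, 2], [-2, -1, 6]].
m_A(x) = (x - 6)^3

The characteristic polynomial factors as (x - 6)^3. The minimal polynomial is ∏(x - λ)^{k_λ} where k_λ is the size of the largest Jordan block at λ.

For λ = 6: rank(A - 6I) = 2, and the largest Jordan block has size 3 (the smallest k with rank((A - 6I)^k) = rank((A - 6I)^(k+1))).

So m_A(x) = (x - 6)^3.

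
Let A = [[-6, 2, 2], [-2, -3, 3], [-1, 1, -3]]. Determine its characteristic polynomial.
xI - A = [[x + 6, -2, -2], [2, x + 3, -3], [1, -1, x + 3]].

Expanding det(xI - A) along the first row:
det(xI - A) = + (x + 6)·det([[x + 3, -3], [-1, x + 3]]) - (-2)·det([[2, -3], [1, x + 3]]) + (-2)·det([[2, x + 3], [1, -1]]).

Evaluating gives χ_A(x) = x^3 + 12x^2 + 48x + 64 = (x + 4)^3.

χ_A(x) = (x + 4)^3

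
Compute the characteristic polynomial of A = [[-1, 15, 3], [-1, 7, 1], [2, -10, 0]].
xI - A = [[x + 1, -15, -3], [1, x - 7, -1], [-2, 10, x]].

Expanding det(xI - A) along the first row:
det(xI - A) = + (x + 1)·det([[x - 7, -1], [10, x]]) - (-15)·det([[1, -1], [-2, x]]) + (-3)·det([[1, x - 7], [-2, 10]]).

Evaluating gives χ_A(x) = x^3 - 6x^2 + 12x - 8 = (x - 2)^3.

χ_A(x) = (x - 2)^3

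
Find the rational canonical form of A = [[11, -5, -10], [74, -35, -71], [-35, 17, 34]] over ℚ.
R = [[0, 0, 12], [1, 0, -26], [0, 1, 10]]

The invariant factors of A (the non-unit diagonal entries of the Smith normal form of xI - A over ℚ[x]) are (x - 6)(x^2 - 4x + 2), each dividing the next. The characteristic polynomial is their product, (x - 6)(x^2 - 4x + 2).

The rational canonical form is the block-diagonal matrix of companion matrices C(f_i):
R = [[0, 0, 12], [1, 0, -26], [0, 1, 10]].

Note the characteristic polynomial does not split into linear factors over ℚ, so A has no Jordan form over ℚ; the rational canonical form exists over any field.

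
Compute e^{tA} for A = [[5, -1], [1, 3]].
A has Jordan form J = [[4, 1], [0, 4]] with A = PJP^{-1}, so e^{tA} = P e^{tJ} P^{-1}.

For a Jordan block J_k(λ), e^{tJ_k(λ)} = e^{λt} · (I + tN + t^2 N^2/2! + ... + t^{k-1} N^{k-1}/(k-1)!) where N is the nilpotent superdiagonal part.

Assembling the blocks and conjugating back gives the entries of e^{tA} as shown above.

e^{tA} = [[(t + 1)*e^{4*t}, -t*e^{4*t}], [t*e^{4*t}, (1 - t)*e^{4*t}]]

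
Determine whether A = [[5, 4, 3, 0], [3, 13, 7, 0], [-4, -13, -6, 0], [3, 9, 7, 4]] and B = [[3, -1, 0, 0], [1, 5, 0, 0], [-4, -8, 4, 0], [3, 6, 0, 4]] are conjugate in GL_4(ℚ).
Two matrices over a field are similar if and only if they have the same invariant factors.

Both A and B have characteristic polynomial (x - 4)^4 and minimal polynomial (x - 4)^3. Computing further, both have invariant factors x - 4, (x - 4)^3. Hence A and B are similar.

Yes.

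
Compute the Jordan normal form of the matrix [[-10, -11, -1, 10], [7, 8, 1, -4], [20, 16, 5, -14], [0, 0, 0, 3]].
The characteristic polynomial is det(xI - A) = (x - 3)^3(x + 3), so the eigenvalues are -3 (algebraic multiplicity 1), 3 (algebraic multiplicity 3).

For λ = -3: algebraic multiplicity 1 gives one 1×1 block.

For λ = 3: rank(A - 3I) = 2, rank((A - 3I)^2) = 1. The eigenspace has dimension 4 - 2 = 2, so there are 2 Jordan blocks; the rank sequence gives block sizes [2, 1].

Assembling the blocks gives the Jordan form J above.

J = [[-3, 0, 0, 0], [0, 3, 1, 0], [0, 0, 3, 0], [0, 0, 0, 3]]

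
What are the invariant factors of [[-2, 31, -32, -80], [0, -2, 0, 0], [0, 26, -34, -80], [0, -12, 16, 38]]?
x + 2, (x - 6)(x + 2)^2

The Jordan structure of A has elementary divisors (x + 2)^2, (x + 2), (x - 6). Arranging the block sizes at each eigenvalue in decreasing order and taking row products gives the invariant factors.

Invariant factors (smallest first, each dividing the next): x + 2, (x - 6)(x + 2)^2.

Check: the last factor (x - 6)(x + 2)^2 is the minimal polynomial, and the product (x - 6)(x + 2)^3 is the characteristic polynomial.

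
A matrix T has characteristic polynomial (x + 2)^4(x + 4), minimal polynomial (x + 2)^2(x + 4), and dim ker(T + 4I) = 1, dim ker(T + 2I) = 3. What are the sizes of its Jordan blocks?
λ = -4: algebraic multiplicity 1 (exponent in χ_T), largest block size 1 (exponent in m_T), 1 block (geometric multiplicity). This forces block sizes [1].
λ = -2: algebraic multiplicity 4 (exponent in χ_T), largest block size 2 (exponent in m_T), 3 blocks (geometric multiplicity). These force block sizes [2, 1, 1].

Jordan blocks: (-4, 1), (-2, 2), (-2, 1), (-2, 1)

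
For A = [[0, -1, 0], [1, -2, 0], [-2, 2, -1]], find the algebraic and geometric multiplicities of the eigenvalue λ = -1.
algebraic multiplicity 3, geometric multiplicity 2

The characteristic polynomial is (x + 1)^3, so the factor x + 1 appears with exponent 3: the algebraic multiplicity is 3.

rank(A + I) = 1, so the eigenspace has dimension 3 - 1 = 2: the geometric multiplicity is 2.

Since 2 < 3, A is not diagonalizable.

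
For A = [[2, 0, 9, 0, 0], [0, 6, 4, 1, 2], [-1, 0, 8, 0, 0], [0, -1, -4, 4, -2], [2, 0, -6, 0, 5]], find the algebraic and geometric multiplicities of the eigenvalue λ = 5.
algebraic multiplicity 5, geometric multiplicity 3

The characteristic polynomial is (x - 5)^5, so the factor x - 5 appears with exponent 5: the algebraic multiplicity is 5.

rank(A - 5I) = 2, so the eigenspace has dimension 5 - 2 = 3: the geometric multiplicity is 3.

Since 3 < 5, A is not diagonalizable.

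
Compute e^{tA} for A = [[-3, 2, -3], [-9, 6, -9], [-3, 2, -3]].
A has Jordan form J = [[0, 1, 0], [0, 0, 0], [0, 0, 0]] with A = PJP^{-1}, so e^{tA} = P e^{tJ} P^{-1}.

For a Jordan block J_k(λ), e^{tJ_k(λ)} = e^{λt} · (I + tN + t^2 N^2/2! + ... + t^{k-1} N^{k-1}/(k-1)!) where N is the nilpotent superdiagonal part.

Assembling the blocks and conjugating back gives the entries of e^{tA} as shown above.

e^{tA} = [[1 - 3*t, 2*t, -3*t], [-9*t, 6*t + 1, -9*t], [-3*t, 2*t, 1 - 3*t]]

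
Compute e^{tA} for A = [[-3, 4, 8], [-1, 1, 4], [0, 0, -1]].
e^{tA} = [[(1 - 2*t)*e^{-t}, 4*t*e^{-t}, 8*t*e^{-t}], [-t*e^{-t}, (2*t + 1)*e^{-t}, 4*t*e^{-t}], [0, 0, e^{-t}]]

A has Jordan form J = [[-1, 1, 0], [0, -1, 0], [0, 0, -1]] with A = PJP^{-1}, so e^{tA} = P e^{tJ} P^{-1}.

For a Jordan block J_k(λ), e^{tJ_k(λ)} = e^{λt} · (I + tN + t^2 N^2/2! + ... + t^{k-1} N^{k-1}/(k-1)!) where N is the nilpotent superdiagonal part.

Assembling the blocks and conjugating back gives the entries of e^{tA} as shown above.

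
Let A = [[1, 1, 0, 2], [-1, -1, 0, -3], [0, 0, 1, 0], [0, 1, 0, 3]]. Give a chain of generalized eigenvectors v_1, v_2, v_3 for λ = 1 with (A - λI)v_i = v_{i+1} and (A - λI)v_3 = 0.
We seek v_1 ∈ ker((A - I)^3) \ ker((A - I)^2), then set v_{i+1} = (A - I) v_i.

One such chain is v_1 = [[-1, 0, 0, 0]]^T, v_2 = [[0, 1, 0, 0]]^T, v_3 = [[1, -2, 0, 1]]^T. Check: (A - I) v_3 = [[0, 0, 0, 0]]^T = 0.

v_1 = [[-1, 0, 0, 0]]^T, v_2 = [[0, 1, 0, 0]]^T, v_3 = [[1, -2, 0, 1]]^T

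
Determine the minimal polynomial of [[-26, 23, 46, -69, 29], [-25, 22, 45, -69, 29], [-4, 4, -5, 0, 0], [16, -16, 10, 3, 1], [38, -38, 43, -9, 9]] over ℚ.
m_A(x) = (x - 6)^2(x + 3)^3

The characteristic polynomial factors as (x - 6)^2(x + 3)^3. The minimal polynomial is ∏(x - λ)^{k_λ} where k_λ is the size of the largest Jordan block at λ.

For λ = -3: rank(A + 3I) = 4, and the largest Jordan block has size 3 (the smallest k with rank((A + 3I)^k) = rank((A + 3I)^(k+1))).
For λ = 6: rank(A - 6I) = 4, and the largest Jordan block has size 2 (the smallest k with rank((A - 6I)^k) = rank((A - 6I)^(k+1))).

So m_A(x) = (x - 6)^2(x + 3)^3.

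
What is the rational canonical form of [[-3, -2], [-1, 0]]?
The invariant factors of A (the non-unit diagonal entries of the Smith normal form of xI - A over ℚ[x]) are x^2 + 3x - 2, each dividing the next. The characteristic polynomial is their product, x^2 + 3x - 2.

The rational canonical form is the block-diagonal matrix of companion matrices C(f_i):
R = [[0, 2], [1, -3]].

Note the characteristic polynomial does not split into linear factors over ℚ, so A has no Jordan form over ℚ; the rational canonical form exists over any field.

R = [[0, 2], [1, -3]]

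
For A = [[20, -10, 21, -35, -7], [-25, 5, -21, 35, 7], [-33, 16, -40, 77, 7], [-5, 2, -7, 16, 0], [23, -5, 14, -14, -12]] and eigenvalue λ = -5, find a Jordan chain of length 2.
We seek v_1 ∈ ker((A + 5I)^2) \ ker(A + 5I), then set v_{i+1} = (A + 5I) v_i.

One such chain is v_1 = [[0, 1, 0, 0, -1]]^T, v_2 = [[-3, 3, 9, 2, 2]]^T. Check: (A + 5I) v_2 = [[0, 0, 0, 0, 0]]^T = 0.

v_1 = [[0, 1, 0, 0, -1]]^T, v_2 = [[-3, 3, 9, 2, 2]]^T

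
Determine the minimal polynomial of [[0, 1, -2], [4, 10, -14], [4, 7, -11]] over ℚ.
m_A(x) = (x - 3)(x + 2)^2

The characteristic polynomial factors as (x - 3)(x + 2)^2. The minimal polynomial is ∏(x - λ)^{k_λ} where k_λ is the size of the largest Jordan block at λ.

For λ = -2: rank(A + 2I) = 2, and the largest Jordan block has size 2 (the smallest k with rank((A + 2I)^k) = rank((A + 2I)^(k+1))).
For λ = 3: rank(A - 3I) = 2, and the largest Jordan block has size 1 (the smallest k with rank((A - 3I)^k) = rank((A - 3I)^(k+1))).

So m_A(x) = (x - 3)(x + 2)^2.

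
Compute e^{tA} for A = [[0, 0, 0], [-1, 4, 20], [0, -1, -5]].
A has Jordan form J = [[-1, 0, 0], [0, 0, 1], [0, 0, 0]] with A = PJP^{-1}, so e^{tA} = P e^{tJ} P^{-1}.

For a Jordan block J_k(λ), e^{tJ_k(λ)} = e^{λt} · (I + tN + t^2 N^2/2! + ... + t^{k-1} N^{k-1}/(k-1)!) where N is the nilpotent superdiagonal part.

Assembling the blocks and conjugating back gives the entries of e^{tA} as shown above.

e^{tA} = [[1, 0, 0], [-5*t + 4 - 4*e^{-t}, 5 - 4*e^{-t}, 20 - 20*e^{-t}], [t - 1 + e^{-t}, -1 + e^{-t}, -4 + 5*e^{-t}]]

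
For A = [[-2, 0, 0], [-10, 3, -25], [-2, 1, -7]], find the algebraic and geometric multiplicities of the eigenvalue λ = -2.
The characteristic polynomial is (x + 2)^3, so the factor x + 2 appears with exponent 3: the algebraic multiplicity is 3.

rank(A + 2I) = 1, so the eigenspace has dimension 3 - 1 = 2: the geometric multiplicity is 2.

Since 2 < 3, A is not diagonalizable.

algebraic multiplicity 3, geometric multiplicity 2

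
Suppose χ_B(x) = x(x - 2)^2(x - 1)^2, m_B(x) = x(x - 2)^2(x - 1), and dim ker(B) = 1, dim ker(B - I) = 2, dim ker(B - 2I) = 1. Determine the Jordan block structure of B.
Jordan blocks: (0, 1), (1, 1), (1, 1), (2, 2)

λ = 0: algebraic multiplicity 1 (exponent in χ_B), largest block size 1 (exponent in m_B), 1 block (geometric multiplicity). This forces block sizes [1].
λ = 1: algebraic multiplicity 2 (exponent in χ_B), largest block size 1 (exponent in m_B), 2 blocks (geometric multiplicity). These force block sizes [1, 1].
λ = 2: algebraic multiplicity 2 (exponent in χ_B), largest block size 2 (exponent in m_B), 1 block (geometric multiplicity). This forces block sizes [2].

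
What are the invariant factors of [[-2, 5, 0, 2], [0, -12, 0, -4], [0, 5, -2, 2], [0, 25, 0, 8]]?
x + 2, x + 2, (x + 2)^2

The Jordan structure of A has elementary divisors (x + 2)^2, (x + 2), (x + 2). Arranging the block sizes at each eigenvalue in decreasing order and taking row products gives the invariant factors.

Invariant factors (smallest first, each dividing the next): x + 2, x + 2, (x + 2)^2.

Check: the last factor (x + 2)^2 is the minimal polynomial, and the product (x + 2)^4 is the characteristic polynomial.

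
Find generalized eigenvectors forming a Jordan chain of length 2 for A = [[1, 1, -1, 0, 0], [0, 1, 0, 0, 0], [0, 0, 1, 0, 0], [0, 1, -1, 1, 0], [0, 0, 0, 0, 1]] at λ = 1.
v_1 = [[-2, 1, 0, 0, 2]]^T, v_2 = [[1, 0, 0, 1, 0]]^T

We seek v_1 ∈ ker((A - I)^2) \ ker(A - I), then set v_{i+1} = (A - I) v_i.

One such chain is v_1 = [[-2, 1, 0, 0, 2]]^T, v_2 = [[1, 0, 0, 1, 0]]^T. Check: (A - I) v_2 = [[0, 0, 0, 0, 0]]^T = 0.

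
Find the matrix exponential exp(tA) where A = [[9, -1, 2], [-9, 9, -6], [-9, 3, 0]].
e^{tA} = [[(3*t + 1)*e^{6*t}, -t*e^{6*t}, 2*t*e^{6*t}], [-9*t*e^{6*t}, (3*t + 1)*e^{6*t}, -6*t*e^{6*t}], [-9*t*e^{6*t}, 3*t*e^{6*t}, (1 - 6*t)*e^{6*t}]]

A has Jordan form J = [[6, 1, 0], [0, 6, 0], [0, 0, 6]] with A = PJP^{-1}, so e^{tA} = P e^{tJ} P^{-1}.

For a Jordan block J_k(λ), e^{tJ_k(λ)} = e^{λt} · (I + tN + t^2 N^2/2! + ... + t^{k-1} N^{k-1}/(k-1)!) where N is the nilpotent superdiagonal part.

Assembling the blocks and conjugating back gives the entries of e^{tA} as shown above.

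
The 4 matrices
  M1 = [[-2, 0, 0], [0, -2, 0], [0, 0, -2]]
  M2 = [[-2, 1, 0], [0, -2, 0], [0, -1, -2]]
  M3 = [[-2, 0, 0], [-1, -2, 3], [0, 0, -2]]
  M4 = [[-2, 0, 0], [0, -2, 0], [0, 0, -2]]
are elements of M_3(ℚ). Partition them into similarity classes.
Characteristic polynomials: χ_{M1} = (x + 2)^3, χ_{M2} = (x + 2)^3, χ_{M3} = (x + 2)^3, χ_{M4} = (x + 2)^3.

{M1, M4}: invariant factors x + 2, x + 2, x + 2.

{M2, M3}: invariant factors x + 2, (x + 2)^2.

Matrices are similar if and only if their invariant-factor lists agree; the partition into similarity classes is {M1, M4}, {M2, M3}.

2 classes: {M1, M4}, {M2, M3}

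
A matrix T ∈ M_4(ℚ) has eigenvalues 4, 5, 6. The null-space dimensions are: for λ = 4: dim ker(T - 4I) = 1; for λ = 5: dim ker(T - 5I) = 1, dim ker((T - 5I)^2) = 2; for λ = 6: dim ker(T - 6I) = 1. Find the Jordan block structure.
Jordan blocks: (4, 1), (5, 2), (6, 1)

λ = 4: successive nullity increments [1] count blocks of size ≥ k; block sizes are [1].
λ = 5: successive nullity increments [1, 1] count blocks of size ≥ k; block sizes are [2].
λ = 6: successive nullity increments [1] count blocks of size ≥ k; block sizes are [1].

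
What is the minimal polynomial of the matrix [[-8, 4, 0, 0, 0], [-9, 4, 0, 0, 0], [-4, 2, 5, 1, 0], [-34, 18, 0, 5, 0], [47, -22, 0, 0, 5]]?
The characteristic polynomial factors as (x - 5)^3(x + 2)^2. The minimal polynomial is ∏(x - λ)^{k_λ} where k_λ is the size of the largest Jordan block at λ.

For λ = -2: rank(A + 2I) = 4, and the largest Jordan block has size 2 (the smallest k with rank((A + 2I)^k) = rank((A + 2I)^(k+1))).
For λ = 5: rank(A - 5I) = 3, and the largest Jordan block has size 2 (the smallest k with rank((A - 5I)^k) = rank((A - 5I)^(k+1))).

So m_A(x) = (x - 5)^2(x + 2)^2.

m_A(x) = (x - 5)^2(x + 2)^2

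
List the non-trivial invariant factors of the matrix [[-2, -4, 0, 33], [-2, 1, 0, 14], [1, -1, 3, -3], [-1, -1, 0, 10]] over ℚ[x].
x - 3, (x - 3)^3

The Jordan structure of A has elementary divisors (x - 3)^3, (x - 3). Arranging the block sizes at each eigenvalue in decreasing order and taking row products gives the invariant factors.

Invariant factors (smallest first, each dividing the next): x - 3, (x - 3)^3.

Check: the last factor (x - 3)^3 is the minimal polynomial, and the product (x - 3)^4 is the characteristic polynomial.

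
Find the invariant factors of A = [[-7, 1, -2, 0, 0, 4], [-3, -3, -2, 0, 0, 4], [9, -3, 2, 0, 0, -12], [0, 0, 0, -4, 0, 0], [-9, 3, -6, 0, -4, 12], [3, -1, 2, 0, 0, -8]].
x + 4, x + 4, x + 4, x + 4, (x + 4)^2

The Jordan structure of A has elementary divisors (x + 4)^2, (x + 4), (x + 4), (x + 4), (x + 4). Arranging the block sizes at each eigenvalue in decreasing order and taking row products gives the invariant factors.

Invariant factors (smallest first, each dividing the next): x + 4, x + 4, x + 4, x + 4, (x + 4)^2.

Check: the last factor (x + 4)^2 is the minimal polynomial, and the product (x + 4)^6 is the characteristic polynomial.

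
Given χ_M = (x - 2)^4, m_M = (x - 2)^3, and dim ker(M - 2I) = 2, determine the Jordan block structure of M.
Jordan blocks: (2, 3), (2, 1)

λ = 2: algebraic multiplicity 4 (exponent in χ_M), largest block size 3 (exponent in m_M), 2 blocks (geometric multiplicity). These force block sizes [3, 1].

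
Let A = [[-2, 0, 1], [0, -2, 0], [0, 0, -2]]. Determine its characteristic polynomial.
xI - A = [[x + 2, 0, -1], [0, x + 2, 0], [0, 0, x + 2]].

Expanding det(xI - A) along the first row:
det(xI - A) = + (x + 2)·det([[x + 2, 0], [0, x + 2]]) - (0)·det([[0, 0], [0, x + 2]]) + (-1)·det([[0, x + 2], [0, 0]]).

Evaluating gives χ_A(x) = x^3 + 6x^2 + 12x + 8 = (x + 2)^3.

χ_A(x) = (x + 2)^3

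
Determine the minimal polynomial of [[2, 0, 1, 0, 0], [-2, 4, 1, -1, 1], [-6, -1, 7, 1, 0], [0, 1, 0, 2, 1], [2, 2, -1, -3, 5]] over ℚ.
The characteristic polynomial factors as (x - 4)^5. The minimal polynomial is ∏(x - λ)^{k_λ} where k_λ is the size of the largest Jordan block at λ.

For λ = 4: rank(A - 4I) = 3, and the largest Jordan block has size 3 (the smallest k with rank((A - 4I)^k) = rank((A - 4I)^(k+1))).

So m_A(x) = (x - 4)^3.

m_A(x) = (x - 4)^3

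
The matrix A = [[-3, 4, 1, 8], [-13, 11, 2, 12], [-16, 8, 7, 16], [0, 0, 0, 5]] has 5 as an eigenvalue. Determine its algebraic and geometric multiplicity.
The characteristic polynomial is (x - 5)^4, so the factor x - 5 appears with exponent 4: the algebraic multiplicity is 4.

rank(A - 5I) = 2, so the eigenspace has dimension 4 - 2 = 2: the geometric multiplicity is 2.

Since 2 < 4, A is not diagonalizable.

algebraic multiplicity 4, geometric multiplicity 2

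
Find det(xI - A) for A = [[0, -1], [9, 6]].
χ_A(x) = (x - 3)^2

xI - A = [[x, 1], [-9, x - 6]].

Expanding det(xI - A) along the first row:
det(xI - A) = + (x)·det([[x - 6]]) - (1)·det([[-9]]).

Evaluating gives χ_A(x) = x^2 - 6x + 9 = (x - 3)^2.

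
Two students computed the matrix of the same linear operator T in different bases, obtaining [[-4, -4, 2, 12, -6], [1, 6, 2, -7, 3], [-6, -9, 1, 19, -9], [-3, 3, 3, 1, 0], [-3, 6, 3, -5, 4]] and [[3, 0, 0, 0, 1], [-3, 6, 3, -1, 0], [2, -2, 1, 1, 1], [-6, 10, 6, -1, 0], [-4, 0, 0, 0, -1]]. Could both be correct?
Yes.

Two matrices over a field are similar if and only if they have the same invariant factors.

Both A and B have characteristic polynomial (x - 4)(x - 1)^4 and minimal polynomial (x - 4)(x - 1)^2. Computing further, both have invariant factors (x - 1)^2, (x - 4)(x - 1)^2. Hence A and B are similar.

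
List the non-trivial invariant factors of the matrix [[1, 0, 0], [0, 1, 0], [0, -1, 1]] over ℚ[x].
x - 1, (x - 1)^2

The Jordan structure of A has elementary divisors (x - 1)^2, (x - 1). Arranging the block sizes at each eigenvalue in decreasing order and taking row products gives the invariant factors.

Invariant factors (smallest first, each dividing the next): x - 1, (x - 1)^2.

Check: the last factor (x - 1)^2 is the minimal polynomial, and the product (x - 1)^3 is the characteristic polynomial.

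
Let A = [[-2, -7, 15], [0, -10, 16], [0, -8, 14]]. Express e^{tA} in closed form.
e^{tA} = [[e^{-2*t}, (t - e^{8*t} + 1)*e^{-2*t}, (-t + 2*e^{8*t} - 2)*e^{-2*t}], [0, (2 - e^{8*t})*e^{-2*t}, (2*e^{8*t} - 2)*e^{-2*t}], [0, (1 - e^{8*t})*e^{-2*t}, (2*e^{8*t} - 1)*e^{-2*t}]]

A has Jordan form J = [[-2, 1, 0], [0, -2, 0], [0, 0, 6]] with A = PJP^{-1}, so e^{tA} = P e^{tJ} P^{-1}.

For a Jordan block J_k(λ), e^{tJ_k(λ)} = e^{λt} · (I + tN + t^2 N^2/2! + ... + t^{k-1} N^{k-1}/(k-1)!) where N is the nilpotent superdiagonal part.

Assembling the blocks and conjugating back gives the entries of e^{tA} as shown above.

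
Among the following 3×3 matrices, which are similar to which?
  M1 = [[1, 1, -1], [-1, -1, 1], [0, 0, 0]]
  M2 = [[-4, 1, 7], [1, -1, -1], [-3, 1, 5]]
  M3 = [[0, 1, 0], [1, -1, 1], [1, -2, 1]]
Characteristic polynomials: χ_{M1} = x^3, χ_{M2} = x^3, χ_{M3} = x^3.

{M1}: invariant factors x, x^2.

{M2, M3}: invariant factors x^3.

Matrices are similar if and only if their invariant-factor lists agree; the partition into similarity classes is {M1}, {M2, M3}.

2 classes: {M1}, {M2, M3}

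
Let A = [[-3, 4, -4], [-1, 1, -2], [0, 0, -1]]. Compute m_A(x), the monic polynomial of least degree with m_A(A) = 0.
m_A(x) = (x + 1)^2

The characteristic polynomial factors as (x + 1)^3. The minimal polynomial is ∏(x - λ)^{k_λ} where k_λ is the size of the largest Jordan block at λ.

For λ = -1: rank(A + I) = 1, and the largest Jordan block has size 2 (the smallest k with rank((A + I)^k) = rank((A + I)^(k+1))).

So m_A(x) = (x + 1)^2.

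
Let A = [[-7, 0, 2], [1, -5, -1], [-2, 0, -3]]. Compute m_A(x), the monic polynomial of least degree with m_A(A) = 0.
The characteristic polynomial factors as (x + 5)^3. The minimal polynomial is ∏(x - λ)^{k_λ} where k_λ is the size of the largest Jordan block at λ.

For λ = -5: rank(A + 5I) = 1, and the largest Jordan block has size 2 (the smallest k with rank((A + 5I)^k) = rank((A + 5I)^(k+1))).

So m_A(x) = (x + 5)^2.

m_A(x) = (x + 5)^2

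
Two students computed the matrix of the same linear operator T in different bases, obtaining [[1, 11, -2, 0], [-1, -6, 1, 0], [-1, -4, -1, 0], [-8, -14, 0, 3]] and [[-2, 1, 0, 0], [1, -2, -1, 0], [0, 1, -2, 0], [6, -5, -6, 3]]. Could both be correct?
Yes.

Two matrices over a field are similar if and only if they have the same invariant factors.

Both A and B have characteristic polynomial (x - 3)(x + 2)^3 and minimal polynomial (x - 3)(x + 2)^3. Computing further, both have invariant factors (x - 3)(x + 2)^3. Hence A and B are similar.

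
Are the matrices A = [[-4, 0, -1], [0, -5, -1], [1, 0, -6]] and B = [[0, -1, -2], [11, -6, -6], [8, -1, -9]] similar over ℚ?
Yes.

Two matrices over a field are similar if and only if they have the same invariant factors.

Both A and B have characteristic polynomial (x + 5)^3 and minimal polynomial (x + 5)^3. Computing further, both have invariant factors (x + 5)^3. Hence A and B are similar.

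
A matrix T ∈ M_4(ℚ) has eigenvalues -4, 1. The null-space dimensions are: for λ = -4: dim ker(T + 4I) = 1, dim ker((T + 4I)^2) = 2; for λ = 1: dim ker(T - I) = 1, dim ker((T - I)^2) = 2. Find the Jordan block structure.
Jordan blocks: (-4, 2), (1, 2)

λ = -4: successive nullity increments [1, 1] count blocks of size ≥ k; block sizes are [2].
λ = 1: successive nullity increments [1, 1] count blocks of size ≥ k; block sizes are [2].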